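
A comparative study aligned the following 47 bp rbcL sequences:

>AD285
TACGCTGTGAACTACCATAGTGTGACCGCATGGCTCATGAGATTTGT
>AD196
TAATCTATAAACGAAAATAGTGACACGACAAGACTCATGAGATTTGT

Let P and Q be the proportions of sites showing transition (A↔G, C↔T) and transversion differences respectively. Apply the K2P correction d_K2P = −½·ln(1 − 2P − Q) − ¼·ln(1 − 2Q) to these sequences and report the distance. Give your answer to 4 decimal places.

Differing sites — 3:C/A (Tv); 4:G/T (Tv); 7:G/A (Ti); 9:G/A (Ti); 13:T/G (Tv); 15:C/A (Tv); 16:C/A (Tv); 23:T/A (Tv); 24:G/C (Tv); 27:C/G (Tv); 28:G/A (Ti); 31:T/A (Tv); 33:G/A (Ti).
Of the 13 differences, 4 transitions and 9 transversions over 47 sites: P = 4/47 = 0.085106, Q = 9/47 = 0.191489.
d = −0.5·ln(0.638299) − 0.25·ln(0.617022) = −0.5·(-0.448948) − 0.25·(-0.482851) = 0.3452.

0.3452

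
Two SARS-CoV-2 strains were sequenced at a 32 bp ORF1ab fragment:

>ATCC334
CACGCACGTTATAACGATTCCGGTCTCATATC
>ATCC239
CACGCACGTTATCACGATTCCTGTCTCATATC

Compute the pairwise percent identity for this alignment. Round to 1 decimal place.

The sequences differ at positions 13 (A/C), 22 (G/T).
30 of the 32 sites match, so the percent identity is 30/32 × 100 = 93.8%.

93.8%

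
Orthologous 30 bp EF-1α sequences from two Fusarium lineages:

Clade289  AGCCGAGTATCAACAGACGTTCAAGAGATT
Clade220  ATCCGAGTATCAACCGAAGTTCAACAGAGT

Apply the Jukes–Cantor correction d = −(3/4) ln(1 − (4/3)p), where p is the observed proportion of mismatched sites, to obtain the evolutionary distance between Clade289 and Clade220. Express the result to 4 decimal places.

Differing sites — 2:G/T; 15:A/C; 18:C/A; 25:G/C; 29:T/G.
p = 5/30 = 0.166667.
d = −0.75 · ln(1 − (4/3)·0.166667) = −0.75 · ln(0.777777) = −0.75 · (-0.251315) = 0.1885.

0.1885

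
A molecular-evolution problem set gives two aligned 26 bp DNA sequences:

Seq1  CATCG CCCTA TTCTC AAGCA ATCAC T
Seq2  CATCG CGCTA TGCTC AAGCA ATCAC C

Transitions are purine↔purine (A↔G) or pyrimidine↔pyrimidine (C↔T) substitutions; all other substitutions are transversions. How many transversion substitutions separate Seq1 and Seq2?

Differing sites — 7:C/G (Tv); 12:T/G (Tv); 26:T/C (Ti).
Of the 3 differences, 1 transition and 2 transversions, so the answer is 2.

2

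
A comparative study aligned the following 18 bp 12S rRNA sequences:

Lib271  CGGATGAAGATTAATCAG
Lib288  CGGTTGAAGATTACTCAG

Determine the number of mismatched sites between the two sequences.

2

Mismatches occur at site 4 (A/T), site 14 (A/C).
That gives 2 mismatches out of 18 aligned sites, so the Hamming distance is 2.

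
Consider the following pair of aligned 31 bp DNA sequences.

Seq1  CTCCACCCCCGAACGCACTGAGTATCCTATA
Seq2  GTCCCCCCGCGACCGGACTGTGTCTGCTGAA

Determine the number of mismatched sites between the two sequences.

10

Mismatches occur at site 1 (C/G), site 5 (A/C), site 9 (C/G), site 13 (A/C), site 16 (C/G), site 21 (A/T), site 24 (A/C), site 26 (C/G), site 29 (A/G), site 30 (T/A).
That gives 10 mismatches out of 31 aligned sites, so the Hamming distance is 10.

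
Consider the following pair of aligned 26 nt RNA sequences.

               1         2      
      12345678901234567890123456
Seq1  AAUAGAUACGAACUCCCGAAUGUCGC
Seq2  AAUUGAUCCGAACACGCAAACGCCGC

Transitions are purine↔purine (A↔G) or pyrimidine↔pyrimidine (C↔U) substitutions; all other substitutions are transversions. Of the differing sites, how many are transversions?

4

Differing sites — 4:A/U (Tv); 8:A/C (Tv); 14:U/A (Tv); 16:C/G (Tv); 18:G/A (Ti); 21:U/C (Ti); 23:U/C (Ti).
Of the 7 differences, 3 transitions and 4 transversions, so the answer is 4.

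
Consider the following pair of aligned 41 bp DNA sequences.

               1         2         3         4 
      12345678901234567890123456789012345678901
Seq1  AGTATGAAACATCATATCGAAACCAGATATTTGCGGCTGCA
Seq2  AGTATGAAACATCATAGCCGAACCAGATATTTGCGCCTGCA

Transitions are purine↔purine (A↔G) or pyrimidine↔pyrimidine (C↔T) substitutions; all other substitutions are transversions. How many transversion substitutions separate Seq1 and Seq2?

The sequences differ at positions 17 (T/G, transversion), 19 (G/C, transversion), 20 (A/G, transition), 36 (G/C, transversion).
Of the 4 differences, 1 transition and 3 transversions, so the answer is 3.

3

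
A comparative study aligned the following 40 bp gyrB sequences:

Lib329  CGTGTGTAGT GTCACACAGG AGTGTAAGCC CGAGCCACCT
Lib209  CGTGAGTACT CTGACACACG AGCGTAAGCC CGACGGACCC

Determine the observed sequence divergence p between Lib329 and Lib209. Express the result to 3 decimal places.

0.250

Mismatches occur at site 5 (T/A), site 9 (G/C), site 11 (G/C), site 13 (C/G), site 19 (G/C), site 23 (T/C), site 34 (G/C), site 35 (C/G), site 36 (C/G), site 40 (T/C).
There are 10 differences over 40 sites, so p = 10/40 = 0.250.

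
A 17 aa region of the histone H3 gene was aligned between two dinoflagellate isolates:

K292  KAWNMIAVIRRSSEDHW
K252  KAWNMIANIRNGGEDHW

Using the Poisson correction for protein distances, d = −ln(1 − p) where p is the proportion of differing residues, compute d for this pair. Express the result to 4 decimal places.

0.2683

Mismatches occur at site 8 (V→N), site 11 (R→N), site 12 (S→G), site 13 (S→G).
p = 4/17 = 0.235294.
d = −ln(1 − 0.235294) = −ln(0.764706) = 0.2683.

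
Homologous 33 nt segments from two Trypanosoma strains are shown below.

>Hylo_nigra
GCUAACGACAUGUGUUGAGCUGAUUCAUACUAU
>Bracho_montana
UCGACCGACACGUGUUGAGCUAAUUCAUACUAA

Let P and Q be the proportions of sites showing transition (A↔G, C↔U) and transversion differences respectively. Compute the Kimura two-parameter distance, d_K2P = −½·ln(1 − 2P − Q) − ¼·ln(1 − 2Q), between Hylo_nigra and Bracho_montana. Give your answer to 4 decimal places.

0.2082

Differing sites — 1:G/U (Tv); 3:U/G (Tv); 5:A/C (Tv); 11:U/C (Ti); 22:G/A (Ti); 33:U/A (Tv).
Of the 6 differences, 2 transitions and 4 transversions over 33 sites: P = 2/33 = 0.060606, Q = 4/33 = 0.121212.
d = −0.5·ln(0.757576) − 0.25·ln(0.757576) = −0.5·(-0.277631) − 0.25·(-0.277631) = 0.2082.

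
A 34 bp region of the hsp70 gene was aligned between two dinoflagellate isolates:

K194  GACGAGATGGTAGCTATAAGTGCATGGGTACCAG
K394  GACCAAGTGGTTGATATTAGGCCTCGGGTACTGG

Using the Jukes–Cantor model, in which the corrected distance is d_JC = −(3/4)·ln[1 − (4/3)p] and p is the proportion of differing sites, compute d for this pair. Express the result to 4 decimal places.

0.4770

Mismatches occur at site 4 (G↔C), site 6 (G↔A), site 7 (A↔G), site 12 (A↔T), site 14 (C↔A), site 18 (A↔T), site 21 (T↔G), site 22 (G↔C), site 24 (A↔T), site 25 (T↔C), site 32 (C↔T), site 33 (A↔G).
p = 12/34 = 0.352941.
d = −0.75 · ln(1 − (4/3)·0.352941) = −0.75 · ln(0.529412) = −0.75 · (-0.635988) = 0.4770.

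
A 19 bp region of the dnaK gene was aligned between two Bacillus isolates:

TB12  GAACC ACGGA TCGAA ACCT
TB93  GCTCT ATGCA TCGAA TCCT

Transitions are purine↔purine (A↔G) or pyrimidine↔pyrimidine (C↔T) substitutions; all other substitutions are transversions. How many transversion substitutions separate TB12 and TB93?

Differing sites — 2:A/C (Tv); 3:A/T (Tv); 5:C/T (Ti); 7:C/T (Ti); 9:G/C (Tv); 16:A/T (Tv).
Of the 6 differences, 2 transitions and 4 transversions, so the answer is 4.

4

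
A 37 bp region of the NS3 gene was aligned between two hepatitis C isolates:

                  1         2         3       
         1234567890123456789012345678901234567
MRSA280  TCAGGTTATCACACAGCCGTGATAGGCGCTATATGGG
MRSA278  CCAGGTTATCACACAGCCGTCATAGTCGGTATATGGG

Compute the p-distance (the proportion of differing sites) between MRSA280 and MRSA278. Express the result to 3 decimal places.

0.108

Mismatches occur at site 1 (T→C), site 21 (G→C), site 26 (G→T), site 29 (C→G).
There are 4 differences over 37 sites, so p = 4/37 = 0.108.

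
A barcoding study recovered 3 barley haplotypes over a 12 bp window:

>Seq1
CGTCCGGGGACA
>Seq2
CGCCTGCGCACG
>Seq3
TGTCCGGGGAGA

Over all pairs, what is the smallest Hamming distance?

2

Pairwise Hamming distances:
  Seq1 vs Seq2: 5
  Seq1 vs Seq3: 2
  Seq2 vs Seq3: 7
The smallest is 2, between Seq1 and Seq3.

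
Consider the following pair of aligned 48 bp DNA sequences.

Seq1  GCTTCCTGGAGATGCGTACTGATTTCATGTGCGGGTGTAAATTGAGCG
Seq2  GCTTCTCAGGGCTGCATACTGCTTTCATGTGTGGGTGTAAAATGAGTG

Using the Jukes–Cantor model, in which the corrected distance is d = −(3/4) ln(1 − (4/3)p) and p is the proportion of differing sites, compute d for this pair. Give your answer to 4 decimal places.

0.2441

Differing sites — 6:C/T; 7:T/C; 8:G/A; 10:A/G; 12:A/C; 16:G/A; 22:A/C; 32:C/T; 42:T/A; 47:C/T.
p = 10/48 = 0.208333.
d = −0.75 · ln(1 − (4/3)·0.208333) = −0.75 · ln(0.722223) = −0.75 · (-0.325421) = 0.2441.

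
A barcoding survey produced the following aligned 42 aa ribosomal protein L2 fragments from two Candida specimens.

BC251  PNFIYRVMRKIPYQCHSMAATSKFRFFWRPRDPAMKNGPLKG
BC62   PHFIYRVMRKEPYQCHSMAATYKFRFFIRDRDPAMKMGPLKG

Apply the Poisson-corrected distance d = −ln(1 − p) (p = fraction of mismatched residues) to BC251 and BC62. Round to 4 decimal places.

0.1542

Mismatches occur at site 2 (N→H), site 11 (I→E), site 22 (S→Y), site 28 (W→I), site 30 (P→D), site 37 (N→M).
p = 6/42 = 0.142857.
d = −ln(1 − 0.142857) = −ln(0.857143) = 0.1542.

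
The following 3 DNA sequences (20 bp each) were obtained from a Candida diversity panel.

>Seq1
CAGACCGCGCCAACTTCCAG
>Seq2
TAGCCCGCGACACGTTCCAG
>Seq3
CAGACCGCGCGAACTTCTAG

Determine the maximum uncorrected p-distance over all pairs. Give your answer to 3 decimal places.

Pairwise Hamming distances:
  Seq1 vs Seq2: 5
  Seq1 vs Seq3: 2
  Seq2 vs Seq3: 7
The largest is 7 mismatches, between Seq2 and Seq3; p = 7/20 = 0.350.

0.350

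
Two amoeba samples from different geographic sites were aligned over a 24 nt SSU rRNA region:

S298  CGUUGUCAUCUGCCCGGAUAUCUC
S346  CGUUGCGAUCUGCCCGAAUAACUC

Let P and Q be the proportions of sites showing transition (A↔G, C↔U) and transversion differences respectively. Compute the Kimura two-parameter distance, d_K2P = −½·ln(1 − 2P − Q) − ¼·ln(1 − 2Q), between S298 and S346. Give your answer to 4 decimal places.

Mismatches occur at site 6 (U/C, transition), site 7 (C/G, transversion), site 17 (G/A, transition), site 21 (U/A, transversion).
Of the 4 differences, 2 transitions and 2 transversions over 24 sites: P = 2/24 = 0.083333, Q = 2/24 = 0.083333.
d = −0.5·ln(0.750001) − 0.25·ln(0.833334) = −0.5·(-0.287681) − 0.25·(-0.182321) = 0.1894.

0.1894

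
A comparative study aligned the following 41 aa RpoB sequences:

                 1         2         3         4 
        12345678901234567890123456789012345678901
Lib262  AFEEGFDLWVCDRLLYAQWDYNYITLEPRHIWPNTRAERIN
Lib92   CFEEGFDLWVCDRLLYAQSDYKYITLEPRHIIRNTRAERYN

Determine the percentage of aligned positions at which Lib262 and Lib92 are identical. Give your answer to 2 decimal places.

Differing sites — 1:A/C; 19:W/S; 22:N/K; 32:W/I; 33:P/R; 40:I/Y.
35 of the 41 sites match, so the percent identity is 35/41 × 100 = 85.37%.

85.37%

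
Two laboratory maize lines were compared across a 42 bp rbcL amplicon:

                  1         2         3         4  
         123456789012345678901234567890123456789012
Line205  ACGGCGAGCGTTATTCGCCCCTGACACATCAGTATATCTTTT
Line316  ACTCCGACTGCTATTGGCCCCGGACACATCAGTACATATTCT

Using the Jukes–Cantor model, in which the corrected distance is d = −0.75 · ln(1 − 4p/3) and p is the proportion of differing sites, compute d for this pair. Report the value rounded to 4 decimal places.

Mismatches occur at site 3 (G/T), site 4 (G/C), site 8 (G/C), site 9 (C/T), site 11 (T/C), site 16 (C/G), site 22 (T/G), site 35 (T/C), site 38 (C/A), site 41 (T/C).
p = 10/42 = 0.238095.
d = −0.75 · ln(1 − (4/3)·0.238095) = −0.75 · ln(0.682540) = −0.75 · (-0.381934) = 0.2865.

0.2865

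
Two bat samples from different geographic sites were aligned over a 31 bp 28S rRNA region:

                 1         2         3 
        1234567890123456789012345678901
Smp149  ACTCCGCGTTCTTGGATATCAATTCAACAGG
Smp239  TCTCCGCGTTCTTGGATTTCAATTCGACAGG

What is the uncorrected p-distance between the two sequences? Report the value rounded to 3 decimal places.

Differing sites — 1:A/T; 18:A/T; 26:A/G.
There are 3 differences over 31 sites, so p = 3/31 = 0.097.

0.097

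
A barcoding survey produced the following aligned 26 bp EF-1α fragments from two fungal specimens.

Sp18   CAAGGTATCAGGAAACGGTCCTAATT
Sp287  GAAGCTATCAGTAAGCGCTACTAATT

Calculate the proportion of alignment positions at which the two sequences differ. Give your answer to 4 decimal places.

0.2308

The sequences differ at positions 1 (C/G), 5 (G/C), 12 (G/T), 15 (A/G), 18 (G/C), 20 (C/A).
There are 6 differences over 26 sites, so p = 6/26 = 0.2308.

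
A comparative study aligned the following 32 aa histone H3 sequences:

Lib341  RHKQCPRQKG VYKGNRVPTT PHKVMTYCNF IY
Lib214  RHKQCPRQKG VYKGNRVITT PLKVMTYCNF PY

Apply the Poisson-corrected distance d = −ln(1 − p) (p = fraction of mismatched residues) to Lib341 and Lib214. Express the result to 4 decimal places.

0.0984

The sequences differ at positions 18 (P/I), 22 (H/L), 31 (I/P).
p = 3/32 = 0.093750.
d = −ln(1 − 0.093750) = −ln(0.906250) = 0.0984.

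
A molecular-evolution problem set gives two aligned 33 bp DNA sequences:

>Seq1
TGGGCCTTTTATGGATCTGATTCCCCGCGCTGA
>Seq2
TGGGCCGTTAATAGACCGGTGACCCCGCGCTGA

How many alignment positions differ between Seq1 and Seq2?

8

Differing sites — 7:T/G; 10:T/A; 13:G/A; 16:T/C; 18:T/G; 20:A/T; 21:T/G; 22:T/A.
That gives 8 mismatches out of 33 aligned sites, so the Hamming distance is 8.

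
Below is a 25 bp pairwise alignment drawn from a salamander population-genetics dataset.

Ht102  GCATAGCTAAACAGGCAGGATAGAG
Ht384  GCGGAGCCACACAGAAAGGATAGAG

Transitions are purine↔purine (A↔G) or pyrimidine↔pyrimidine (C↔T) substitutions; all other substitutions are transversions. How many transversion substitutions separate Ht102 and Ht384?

Mismatches occur at site 3 (A→G, transition), site 4 (T→G, transversion), site 8 (T→C, transition), site 10 (A→C, transversion), site 15 (G→A, transition), site 16 (C→A, transversion).
Of the 6 differences, 3 transitions and 3 transversions, so the answer is 3.

3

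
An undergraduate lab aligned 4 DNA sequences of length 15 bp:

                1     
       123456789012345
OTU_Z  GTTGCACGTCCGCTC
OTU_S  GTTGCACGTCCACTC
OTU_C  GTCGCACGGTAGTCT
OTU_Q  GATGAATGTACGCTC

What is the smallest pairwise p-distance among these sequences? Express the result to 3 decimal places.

Pairwise Hamming distances:
  OTU_Z vs OTU_S: 1
  OTU_Z vs OTU_C: 7
  OTU_Z vs OTU_Q: 4
  OTU_S vs OTU_C: 8
  OTU_S vs OTU_Q: 5
  OTU_C vs OTU_Q: 10
The smallest is 1 mismatch, between OTU_Z and OTU_S; p = 1/15 = 0.067.

0.067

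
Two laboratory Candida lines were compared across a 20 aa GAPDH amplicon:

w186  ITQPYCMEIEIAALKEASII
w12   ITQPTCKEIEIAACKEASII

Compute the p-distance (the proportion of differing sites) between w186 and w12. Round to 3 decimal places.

Mismatches occur at site 5 (Y→T), site 7 (M→K), site 14 (L→C).
There are 3 differences over 20 sites, so p = 3/20 = 0.150.

0.150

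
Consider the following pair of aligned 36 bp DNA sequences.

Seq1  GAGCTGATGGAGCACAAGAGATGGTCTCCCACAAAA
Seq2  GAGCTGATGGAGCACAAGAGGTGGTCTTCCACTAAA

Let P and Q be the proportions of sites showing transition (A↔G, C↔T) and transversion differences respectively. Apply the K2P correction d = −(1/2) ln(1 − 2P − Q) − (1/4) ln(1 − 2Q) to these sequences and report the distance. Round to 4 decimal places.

0.0891

The sequences differ at positions 21 (A/G, transition), 28 (C/T, transition), 33 (A/T, transversion).
Of the 3 differences, 2 transitions and 1 transversion over 36 sites: P = 2/36 = 0.055556, Q = 1/36 = 0.027778.
d = −0.5·ln(0.861110) − 0.25·ln(0.944444) = −0.5·(-0.149533) − 0.25·(-0.057159) = 0.0891.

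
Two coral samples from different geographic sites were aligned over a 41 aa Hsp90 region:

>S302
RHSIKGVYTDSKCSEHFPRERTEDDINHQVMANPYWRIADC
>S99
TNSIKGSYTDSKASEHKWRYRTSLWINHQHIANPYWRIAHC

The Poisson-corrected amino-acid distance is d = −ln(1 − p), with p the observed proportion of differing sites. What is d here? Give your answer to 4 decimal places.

Differing sites — 1:R/T; 2:H/N; 7:V/S; 13:C/A; 17:F/K; 18:P/W; 20:E/Y; 23:E/S; 24:D/L; 25:D/W; 30:V/H; 31:M/I; 40:D/H.
p = 13/41 = 0.317073.
d = −ln(1 − 0.317073) = −ln(0.682927) = 0.3814.

0.3814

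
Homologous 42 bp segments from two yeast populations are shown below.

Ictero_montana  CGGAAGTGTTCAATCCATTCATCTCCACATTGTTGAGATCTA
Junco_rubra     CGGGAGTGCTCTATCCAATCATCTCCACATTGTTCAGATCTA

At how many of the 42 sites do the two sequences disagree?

5

Differing sites — 4:A/G; 9:T/C; 12:A/T; 18:T/A; 35:G/C.
That gives 5 mismatches out of 42 aligned sites, so the Hamming distance is 5.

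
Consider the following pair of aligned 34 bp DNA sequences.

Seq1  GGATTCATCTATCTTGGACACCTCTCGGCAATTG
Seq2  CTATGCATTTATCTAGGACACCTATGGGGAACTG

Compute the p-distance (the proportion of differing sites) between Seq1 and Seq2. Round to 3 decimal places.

0.265

The sequences differ at positions 1 (G/C), 2 (G/T), 5 (T/G), 9 (C/T), 15 (T/A), 24 (C/A), 26 (C/G), 29 (C/G), 32 (T/C).
There are 9 differences over 34 sites, so p = 9/34 = 0.265.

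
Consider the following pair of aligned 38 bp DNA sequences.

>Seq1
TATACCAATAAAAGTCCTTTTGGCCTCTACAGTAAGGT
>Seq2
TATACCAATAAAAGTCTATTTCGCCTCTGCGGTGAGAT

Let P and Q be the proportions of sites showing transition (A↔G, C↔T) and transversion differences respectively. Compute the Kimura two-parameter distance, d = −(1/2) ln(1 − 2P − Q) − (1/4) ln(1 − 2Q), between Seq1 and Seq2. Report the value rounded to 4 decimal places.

Differing sites — 17:C/T (Ti); 18:T/A (Tv); 22:G/C (Tv); 29:A/G (Ti); 31:A/G (Ti); 34:A/G (Ti); 37:G/A (Ti).
Of the 7 differences, 5 transitions and 2 transversions over 38 sites: P = 5/38 = 0.131579, Q = 2/38 = 0.052632.
d = −0.5·ln(0.684210) − 0.25·ln(0.894736) = −0.5·(-0.379490) − 0.25·(-0.111227) = 0.2176.

0.2176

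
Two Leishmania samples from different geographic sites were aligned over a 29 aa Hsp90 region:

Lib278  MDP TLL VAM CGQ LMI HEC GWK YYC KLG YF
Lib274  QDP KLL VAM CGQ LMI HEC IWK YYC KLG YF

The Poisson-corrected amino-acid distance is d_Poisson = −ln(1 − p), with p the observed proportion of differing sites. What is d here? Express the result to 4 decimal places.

Differing sites — 1:M/Q; 4:T/K; 19:G/I.
p = 3/29 = 0.103448.
d = −ln(1 − 0.103448) = −ln(0.896552) = 0.1092.

0.1092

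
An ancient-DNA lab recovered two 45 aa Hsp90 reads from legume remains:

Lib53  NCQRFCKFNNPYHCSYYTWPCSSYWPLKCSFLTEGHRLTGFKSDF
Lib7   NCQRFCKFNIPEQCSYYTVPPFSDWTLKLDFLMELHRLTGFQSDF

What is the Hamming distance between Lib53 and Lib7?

13

Mismatches occur at site 10 (N↔I), site 12 (Y↔E), site 13 (H↔Q), site 19 (W↔V), site 21 (C↔P), site 22 (S↔F), site 24 (Y↔D), site 26 (P↔T), site 29 (C↔L), site 30 (S↔D), site 33 (T↔M), site 35 (G↔L), site 42 (K↔Q).
That gives 13 mismatches out of 45 aligned sites, so the Hamming distance is 13.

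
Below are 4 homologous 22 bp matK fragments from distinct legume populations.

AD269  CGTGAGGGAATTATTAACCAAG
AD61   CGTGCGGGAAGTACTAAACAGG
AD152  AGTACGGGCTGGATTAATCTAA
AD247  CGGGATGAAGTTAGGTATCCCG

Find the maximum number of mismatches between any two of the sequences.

16

Pairwise Hamming distances:
  AD269 vs AD61: 5
  AD269 vs AD152: 10
  AD269 vs AD247: 10
  AD61 vs AD152: 10
  AD61 vs AD247: 12
  AD152 vs AD247: 16
The largest is 16, between AD152 and AD247.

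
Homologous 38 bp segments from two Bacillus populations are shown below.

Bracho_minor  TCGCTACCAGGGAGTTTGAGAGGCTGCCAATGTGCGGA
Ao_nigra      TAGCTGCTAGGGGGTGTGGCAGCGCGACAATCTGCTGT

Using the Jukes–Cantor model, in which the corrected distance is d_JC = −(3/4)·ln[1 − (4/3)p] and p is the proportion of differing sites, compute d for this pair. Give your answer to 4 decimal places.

Differing sites — 2:C/A; 6:A/G; 8:C/T; 13:A/G; 16:T/G; 19:A/G; 20:G/C; 23:G/C; 24:C/G; 25:T/C; 27:C/A; 32:G/C; 36:G/T; 38:A/T.
p = 14/38 = 0.368421.
d = −0.75 · ln(1 − (4/3)·0.368421) = −0.75 · ln(0.508772) = −0.75 · (-0.675755) = 0.5068.

0.5068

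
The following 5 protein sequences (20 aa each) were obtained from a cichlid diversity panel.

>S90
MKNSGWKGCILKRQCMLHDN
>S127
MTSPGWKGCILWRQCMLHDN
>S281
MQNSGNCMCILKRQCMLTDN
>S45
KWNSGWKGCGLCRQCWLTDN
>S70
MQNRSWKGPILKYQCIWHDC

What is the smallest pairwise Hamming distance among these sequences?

4

Pairwise Hamming distances:
  S90 vs S127: 4
  S90 vs S281: 5
  S90 vs S45: 6
  S90 vs S70: 8
  S127 vs S281: 8
  S127 vs S45: 8
  S127 vs S70: 10
  S281 vs S45: 8
  S281 vs S70: 11
  S45 vs S70: 12
The smallest is 4, between S90 and S127.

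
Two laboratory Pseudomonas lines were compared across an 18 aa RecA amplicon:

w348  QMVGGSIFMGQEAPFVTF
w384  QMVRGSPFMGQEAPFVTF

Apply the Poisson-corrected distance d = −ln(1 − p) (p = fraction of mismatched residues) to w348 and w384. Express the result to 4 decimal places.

0.1178

Mismatches occur at site 4 (G/R), site 7 (I/P).
p = 2/18 = 0.111111.
d = −ln(1 − 0.111111) = −ln(0.888889) = 0.1178.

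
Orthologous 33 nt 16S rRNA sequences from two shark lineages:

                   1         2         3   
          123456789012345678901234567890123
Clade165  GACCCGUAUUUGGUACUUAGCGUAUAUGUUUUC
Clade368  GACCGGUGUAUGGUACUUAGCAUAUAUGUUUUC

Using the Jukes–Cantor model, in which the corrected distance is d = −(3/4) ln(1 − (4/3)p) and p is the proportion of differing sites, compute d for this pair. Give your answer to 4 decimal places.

0.1322

The sequences differ at positions 5 (C/G), 8 (A/G), 10 (U/A), 22 (G/A).
p = 4/33 = 0.121212.
d = −0.75 · ln(1 − (4/3)·0.121212) = −0.75 · ln(0.838384) = −0.75 · (-0.176279) = 0.1322.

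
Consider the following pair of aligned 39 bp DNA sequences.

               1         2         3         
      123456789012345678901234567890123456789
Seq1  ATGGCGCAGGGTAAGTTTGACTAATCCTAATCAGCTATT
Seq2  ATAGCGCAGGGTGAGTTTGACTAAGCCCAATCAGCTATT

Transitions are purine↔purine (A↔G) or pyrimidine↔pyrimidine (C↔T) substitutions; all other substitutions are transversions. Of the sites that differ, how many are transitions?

The sequences differ at positions 3 (G/A, transition), 13 (A/G, transition), 25 (T/G, transversion), 28 (T/C, transition).
Of the 4 differences, 3 transitions and 1 transversion, so the answer is 3.

3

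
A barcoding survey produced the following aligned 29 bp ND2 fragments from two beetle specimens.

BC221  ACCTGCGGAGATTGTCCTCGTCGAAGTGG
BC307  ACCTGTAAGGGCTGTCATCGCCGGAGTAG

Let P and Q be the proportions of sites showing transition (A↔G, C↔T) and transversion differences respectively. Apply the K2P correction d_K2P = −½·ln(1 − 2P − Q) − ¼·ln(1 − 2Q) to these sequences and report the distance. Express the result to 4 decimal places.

0.5502

The sequences differ at positions 6 (C/T, transition), 7 (G/A, transition), 8 (G/A, transition), 9 (A/G, transition), 11 (A/G, transition), 12 (T/C, transition), 17 (C/A, transversion), 21 (T/C, transition), 24 (A/G, transition), 28 (G/A, transition).
Of the 10 differences, 9 transitions and 1 transversion over 29 sites: P = 9/29 = 0.310345, Q = 1/29 = 0.034483.
d = −0.5·ln(0.344827) − 0.25·ln(0.931034) = −0.5·(-1.064712) − 0.25·(-0.071459) = 0.5502.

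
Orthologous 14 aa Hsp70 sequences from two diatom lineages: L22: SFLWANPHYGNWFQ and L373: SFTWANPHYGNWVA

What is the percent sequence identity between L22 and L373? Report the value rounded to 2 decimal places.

78.57%

The sequences differ at positions 3 (L/T), 13 (F/V), 14 (Q/A).
11 of the 14 sites match, so the percent identity is 11/14 × 100 = 78.57%.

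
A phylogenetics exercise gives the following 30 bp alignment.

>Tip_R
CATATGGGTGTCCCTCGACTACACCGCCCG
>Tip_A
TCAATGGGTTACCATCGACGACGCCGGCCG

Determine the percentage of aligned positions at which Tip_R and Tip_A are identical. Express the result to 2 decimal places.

Mismatches occur at site 1 (C↔T), site 2 (A↔C), site 3 (T↔A), site 10 (G↔T), site 11 (T↔A), site 14 (C↔A), site 20 (T↔G), site 23 (A↔G), site 27 (C↔G).
21 of the 30 sites match, so the percent identity is 21/30 × 100 = 70.00%.

70.00%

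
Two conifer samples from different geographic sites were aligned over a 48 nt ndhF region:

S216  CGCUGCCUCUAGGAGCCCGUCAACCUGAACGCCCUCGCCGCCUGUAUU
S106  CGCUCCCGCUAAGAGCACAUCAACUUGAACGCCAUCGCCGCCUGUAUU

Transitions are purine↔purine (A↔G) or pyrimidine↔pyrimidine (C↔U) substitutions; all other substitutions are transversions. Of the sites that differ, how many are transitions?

Mismatches occur at site 5 (G/C, transversion), site 8 (U/G, transversion), site 12 (G/A, transition), site 17 (C/A, transversion), site 19 (G/A, transition), site 25 (C/U, transition), site 34 (C/A, transversion).
Of the 7 differences, 3 transitions and 4 transversions, so the answer is 3.

3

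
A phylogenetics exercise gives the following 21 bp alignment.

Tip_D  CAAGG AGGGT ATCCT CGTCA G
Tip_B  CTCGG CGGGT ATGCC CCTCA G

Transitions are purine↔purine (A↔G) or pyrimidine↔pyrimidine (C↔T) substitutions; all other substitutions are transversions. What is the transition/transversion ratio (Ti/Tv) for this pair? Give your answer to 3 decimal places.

Differing sites — 2:A/T (Tv); 3:A/C (Tv); 6:A/C (Tv); 13:C/G (Tv); 15:T/C (Ti); 17:G/C (Tv).
Of the 6 differences, 1 transition and 5 transversions, so Ti/Tv = 1/5 = 0.200.

0.200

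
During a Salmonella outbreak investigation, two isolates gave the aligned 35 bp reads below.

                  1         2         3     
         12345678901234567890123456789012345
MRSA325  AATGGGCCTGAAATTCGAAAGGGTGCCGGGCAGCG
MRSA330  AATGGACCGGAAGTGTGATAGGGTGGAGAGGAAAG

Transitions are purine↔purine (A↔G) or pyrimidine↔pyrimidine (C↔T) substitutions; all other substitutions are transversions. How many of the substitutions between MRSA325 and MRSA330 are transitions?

5

Differing sites — 6:G/A (Ti); 9:T/G (Tv); 13:A/G (Ti); 15:T/G (Tv); 16:C/T (Ti); 19:A/T (Tv); 26:C/G (Tv); 27:C/A (Tv); 29:G/A (Ti); 31:C/G (Tv); 33:G/A (Ti); 34:C/A (Tv).
Of the 12 differences, 5 transitions and 7 transversions, so the answer is 5.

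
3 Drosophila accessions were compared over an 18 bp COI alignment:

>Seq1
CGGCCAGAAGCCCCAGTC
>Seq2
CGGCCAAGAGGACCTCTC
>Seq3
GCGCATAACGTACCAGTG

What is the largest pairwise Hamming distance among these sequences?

Pairwise Hamming distances:
  Seq1 vs Seq2: 6
  Seq1 vs Seq3: 9
  Seq2 vs Seq3: 10
The largest is 10, between Seq2 and Seq3.

10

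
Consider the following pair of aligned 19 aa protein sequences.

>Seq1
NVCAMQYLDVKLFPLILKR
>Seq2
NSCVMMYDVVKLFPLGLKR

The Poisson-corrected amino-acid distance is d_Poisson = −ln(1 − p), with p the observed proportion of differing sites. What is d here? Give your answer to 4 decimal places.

0.3795

Differing sites — 2:V/S; 4:A/V; 6:Q/M; 8:L/D; 9:D/V; 16:I/G.
p = 6/19 = 0.315789.
d = −ln(1 − 0.315789) = −ln(0.684211) = 0.3795.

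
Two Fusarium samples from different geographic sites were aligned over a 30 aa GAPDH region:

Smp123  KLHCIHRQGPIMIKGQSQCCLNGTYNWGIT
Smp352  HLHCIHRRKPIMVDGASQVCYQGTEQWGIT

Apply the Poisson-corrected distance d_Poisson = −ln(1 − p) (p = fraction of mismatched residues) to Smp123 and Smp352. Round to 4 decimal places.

0.4568

Differing sites — 1:K/H; 8:Q/R; 9:G/K; 13:I/V; 14:K/D; 16:Q/A; 19:C/V; 21:L/Y; 22:N/Q; 25:Y/E; 26:N/Q.
p = 11/30 = 0.366667.
d = −ln(1 − 0.366667) = −ln(0.633333) = 0.4568.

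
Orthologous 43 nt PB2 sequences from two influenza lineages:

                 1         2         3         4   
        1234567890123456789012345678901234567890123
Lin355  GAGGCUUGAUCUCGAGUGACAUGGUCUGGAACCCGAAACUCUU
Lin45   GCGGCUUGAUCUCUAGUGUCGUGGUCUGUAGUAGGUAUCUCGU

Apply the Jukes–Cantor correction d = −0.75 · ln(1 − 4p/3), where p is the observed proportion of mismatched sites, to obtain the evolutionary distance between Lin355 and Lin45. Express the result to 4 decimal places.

Differing sites — 2:A/C; 14:G/U; 19:A/U; 21:A/G; 29:G/U; 31:A/G; 32:C/U; 33:C/A; 34:C/G; 36:A/U; 38:A/U; 42:U/G.
p = 12/43 = 0.279070.
d = −0.75 · ln(1 − (4/3)·0.279070) = −0.75 · ln(0.627907) = −0.75 · (-0.465363) = 0.3490.

0.3490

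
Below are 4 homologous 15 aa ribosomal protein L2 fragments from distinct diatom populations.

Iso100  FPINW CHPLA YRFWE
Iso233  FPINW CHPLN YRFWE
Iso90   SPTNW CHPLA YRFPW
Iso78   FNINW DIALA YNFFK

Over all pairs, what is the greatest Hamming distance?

9

Pairwise Hamming distances:
  Iso100 vs Iso233: 1
  Iso100 vs Iso90: 4
  Iso100 vs Iso78: 7
  Iso233 vs Iso90: 5
  Iso233 vs Iso78: 8
  Iso90 vs Iso78: 9
The largest is 9, between Iso90 and Iso78.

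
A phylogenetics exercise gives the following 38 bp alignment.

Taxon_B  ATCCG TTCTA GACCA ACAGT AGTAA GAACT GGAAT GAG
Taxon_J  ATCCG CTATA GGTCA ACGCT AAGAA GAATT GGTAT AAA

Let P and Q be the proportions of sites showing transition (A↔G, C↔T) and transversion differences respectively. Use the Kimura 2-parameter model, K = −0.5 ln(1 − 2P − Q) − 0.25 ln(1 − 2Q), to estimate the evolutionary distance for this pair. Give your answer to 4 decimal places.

Mismatches occur at site 6 (T↔C, transition), site 8 (C↔A, transversion), site 12 (A↔G, transition), site 13 (C↔T, transition), site 18 (A↔G, transition), site 19 (G↔C, transversion), site 22 (G↔A, transition), site 23 (T↔G, transversion), site 29 (C↔T, transition), site 33 (A↔T, transversion), site 36 (G↔A, transition), site 38 (G↔A, transition).
Of the 12 differences, 8 transitions and 4 transversions over 38 sites: P = 8/38 = 0.210526, Q = 4/38 = 0.105263.
d = −0.5·ln(0.473685) − 0.25·ln(0.789474) = −0.5·(-0.747213) − 0.25·(-0.236388) = 0.4327.

0.4327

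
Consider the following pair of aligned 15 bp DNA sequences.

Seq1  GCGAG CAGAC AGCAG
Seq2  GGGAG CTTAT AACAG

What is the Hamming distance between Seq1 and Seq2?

The sequences differ at positions 2 (C/G), 7 (A/T), 8 (G/T), 10 (C/T), 12 (G/A).
That gives 5 mismatches out of 15 aligned sites, so the Hamming distance is 5.

5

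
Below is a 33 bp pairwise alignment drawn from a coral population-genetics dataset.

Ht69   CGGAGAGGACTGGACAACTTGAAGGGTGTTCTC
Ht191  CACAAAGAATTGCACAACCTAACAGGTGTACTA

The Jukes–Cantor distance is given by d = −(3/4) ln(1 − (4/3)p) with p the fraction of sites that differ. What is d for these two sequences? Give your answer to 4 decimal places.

The sequences differ at positions 2 (G/A), 3 (G/C), 5 (G/A), 8 (G/A), 10 (C/T), 13 (G/C), 19 (T/C), 21 (G/A), 23 (A/C), 24 (G/A), 30 (T/A), 33 (C/A).
p = 12/33 = 0.363636.
d = −0.75 · ln(1 − (4/3)·0.363636) = −0.75 · ln(0.515152) = −0.75 · (-0.663293) = 0.4975.

0.4975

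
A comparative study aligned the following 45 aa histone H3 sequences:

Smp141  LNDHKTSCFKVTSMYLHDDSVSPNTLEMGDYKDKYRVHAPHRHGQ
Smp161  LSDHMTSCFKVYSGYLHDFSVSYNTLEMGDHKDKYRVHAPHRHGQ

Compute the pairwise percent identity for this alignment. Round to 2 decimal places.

Mismatches occur at site 2 (N↔S), site 5 (K↔M), site 12 (T↔Y), site 14 (M↔G), site 19 (D↔F), site 23 (P↔Y), site 31 (Y↔H).
38 of the 45 sites match, so the percent identity is 38/45 × 100 = 84.44%.

84.44%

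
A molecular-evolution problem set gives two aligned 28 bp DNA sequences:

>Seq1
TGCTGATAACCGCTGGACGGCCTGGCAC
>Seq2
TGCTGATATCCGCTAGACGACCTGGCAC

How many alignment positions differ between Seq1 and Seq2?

3

Differing sites — 9:A/T; 15:G/A; 20:G/A.
That gives 3 mismatches out of 28 aligned sites, so the Hamming distance is 3.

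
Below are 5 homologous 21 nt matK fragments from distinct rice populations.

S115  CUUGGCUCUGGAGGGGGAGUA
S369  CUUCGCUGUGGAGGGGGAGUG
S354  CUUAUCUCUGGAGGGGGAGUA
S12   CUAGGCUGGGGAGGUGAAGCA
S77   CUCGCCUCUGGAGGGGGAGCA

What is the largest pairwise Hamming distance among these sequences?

Pairwise Hamming distances:
  S115 vs S369: 3
  S115 vs S354: 2
  S115 vs S12: 6
  S115 vs S77: 3
  S369 vs S354: 4
  S369 vs S12: 7
  S369 vs S77: 6
  S354 vs S12: 8
  S354 vs S77: 4
  S12 vs S77: 6
The largest is 8, between S354 and S12.

8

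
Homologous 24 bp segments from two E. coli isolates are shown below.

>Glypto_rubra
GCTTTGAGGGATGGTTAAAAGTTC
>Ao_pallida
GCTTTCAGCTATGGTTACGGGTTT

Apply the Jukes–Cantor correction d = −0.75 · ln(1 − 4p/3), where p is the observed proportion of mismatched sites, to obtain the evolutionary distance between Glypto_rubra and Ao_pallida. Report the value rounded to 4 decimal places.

0.3694

The sequences differ at positions 6 (G/C), 9 (G/C), 10 (G/T), 18 (A/C), 19 (A/G), 20 (A/G), 24 (C/T).
p = 7/24 = 0.291667.
d = −0.75 · ln(1 − (4/3)·0.291667) = −0.75 · ln(0.611111) = −0.75 · (-0.492477) = 0.3694.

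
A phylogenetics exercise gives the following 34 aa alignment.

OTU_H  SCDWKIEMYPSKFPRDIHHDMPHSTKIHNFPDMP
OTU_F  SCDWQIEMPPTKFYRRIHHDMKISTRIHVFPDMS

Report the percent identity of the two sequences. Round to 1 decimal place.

Mismatches occur at site 5 (K→Q), site 9 (Y→P), site 11 (S→T), site 14 (P→Y), site 16 (D→R), site 22 (P→K), site 23 (H→I), site 26 (K→R), site 29 (N→V), site 34 (P→S).
24 of the 34 sites match, so the percent identity is 24/34 × 100 = 70.6%.

70.6%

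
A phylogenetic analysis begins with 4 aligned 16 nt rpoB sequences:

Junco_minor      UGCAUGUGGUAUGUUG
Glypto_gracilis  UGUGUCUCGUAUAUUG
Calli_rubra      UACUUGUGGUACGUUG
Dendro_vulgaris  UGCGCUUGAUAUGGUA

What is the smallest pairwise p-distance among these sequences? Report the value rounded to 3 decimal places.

0.188

Pairwise Hamming distances:
  Junco_minor vs Glypto_gracilis: 5
  Junco_minor vs Calli_rubra: 3
  Junco_minor vs Dendro_vulgaris: 6
  Glypto_gracilis vs Calli_rubra: 7
  Glypto_gracilis vs Dendro_vulgaris: 8
  Calli_rubra vs Dendro_vulgaris: 8
The smallest is 3 mismatches, between Junco_minor and Calli_rubra; p = 3/16 = 0.188.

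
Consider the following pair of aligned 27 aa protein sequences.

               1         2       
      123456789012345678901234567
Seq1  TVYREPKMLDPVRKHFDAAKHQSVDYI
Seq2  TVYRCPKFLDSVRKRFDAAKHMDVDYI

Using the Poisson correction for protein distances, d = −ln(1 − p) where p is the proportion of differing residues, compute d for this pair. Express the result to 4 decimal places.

0.2513

The sequences differ at positions 5 (E/C), 8 (M/F), 11 (P/S), 15 (H/R), 22 (Q/M), 23 (S/D).
p = 6/27 = 0.222222.
d = −ln(1 − 0.222222) = −ln(0.777778) = 0.2513.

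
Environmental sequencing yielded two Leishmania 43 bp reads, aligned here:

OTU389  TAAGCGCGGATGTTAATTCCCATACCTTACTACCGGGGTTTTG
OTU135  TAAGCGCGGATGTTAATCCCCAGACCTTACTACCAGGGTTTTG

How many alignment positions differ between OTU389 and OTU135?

3

The sequences differ at positions 18 (T/C), 23 (T/G), 35 (G/A).
That gives 3 mismatches out of 43 aligned sites, so the Hamming distance is 3.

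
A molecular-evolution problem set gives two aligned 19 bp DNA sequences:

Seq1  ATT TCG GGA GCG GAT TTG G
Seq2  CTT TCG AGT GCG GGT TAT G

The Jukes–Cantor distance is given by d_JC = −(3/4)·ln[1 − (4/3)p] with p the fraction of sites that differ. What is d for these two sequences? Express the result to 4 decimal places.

Mismatches occur at site 1 (A↔C), site 7 (G↔A), site 9 (A↔T), site 14 (A↔G), site 17 (T↔A), site 18 (G↔T).
p = 6/19 = 0.315789.
d = −0.75 · ln(1 − (4/3)·0.315789) = −0.75 · ln(0.578948) = −0.75 · (-0.546543) = 0.4099.

0.4099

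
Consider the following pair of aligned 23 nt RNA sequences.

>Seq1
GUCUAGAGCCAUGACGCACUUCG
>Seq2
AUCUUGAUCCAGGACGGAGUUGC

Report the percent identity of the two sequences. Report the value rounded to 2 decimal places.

65.22%

Mismatches occur at site 1 (G→A), site 5 (A→U), site 8 (G→U), site 12 (U→G), site 17 (C→G), site 19 (C→G), site 22 (C→G), site 23 (G→C).
15 of the 23 sites match, so the percent identity is 15/23 × 100 = 65.22%.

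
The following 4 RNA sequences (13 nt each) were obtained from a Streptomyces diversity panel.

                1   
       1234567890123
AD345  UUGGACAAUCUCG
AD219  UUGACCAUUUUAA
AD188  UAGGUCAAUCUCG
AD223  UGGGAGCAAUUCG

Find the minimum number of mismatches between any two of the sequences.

2

Pairwise Hamming distances:
  AD345 vs AD219: 6
  AD345 vs AD188: 2
  AD345 vs AD223: 5
  AD219 vs AD188: 7
  AD219 vs AD223: 9
  AD188 vs AD223: 6
The smallest is 2, between AD345 and AD188.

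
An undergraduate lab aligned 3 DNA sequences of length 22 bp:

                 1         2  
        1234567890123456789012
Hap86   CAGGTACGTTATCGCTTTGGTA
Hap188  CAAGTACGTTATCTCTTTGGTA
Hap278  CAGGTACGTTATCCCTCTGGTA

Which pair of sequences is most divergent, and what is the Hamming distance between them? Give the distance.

Pairwise Hamming distances:
  Hap86 vs Hap188: 2
  Hap86 vs Hap278: 2
  Hap188 vs Hap278: 3
The largest is 3, between Hap188 and Hap278.

3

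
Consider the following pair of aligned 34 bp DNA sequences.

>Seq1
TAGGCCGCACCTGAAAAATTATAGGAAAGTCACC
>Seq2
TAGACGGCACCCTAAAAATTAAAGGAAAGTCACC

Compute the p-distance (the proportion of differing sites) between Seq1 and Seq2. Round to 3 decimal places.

The sequences differ at positions 4 (G/A), 6 (C/G), 12 (T/C), 13 (G/T), 22 (T/A).
There are 5 differences over 34 sites, so p = 5/34 = 0.147.

0.147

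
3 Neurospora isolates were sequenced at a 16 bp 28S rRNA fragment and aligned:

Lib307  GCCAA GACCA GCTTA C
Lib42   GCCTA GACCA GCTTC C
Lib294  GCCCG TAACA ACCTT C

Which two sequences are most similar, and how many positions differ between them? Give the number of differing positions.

Pairwise Hamming distances:
  Lib307 vs Lib42: 2
  Lib307 vs Lib294: 7
  Lib42 vs Lib294: 7
The smallest is 2, between Lib307 and Lib42.

2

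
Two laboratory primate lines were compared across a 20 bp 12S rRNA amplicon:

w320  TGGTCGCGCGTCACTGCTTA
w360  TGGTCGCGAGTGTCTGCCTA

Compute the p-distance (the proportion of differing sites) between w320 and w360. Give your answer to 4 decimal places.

0.2000

The sequences differ at positions 9 (C/A), 12 (C/G), 13 (A/T), 18 (T/C).
There are 4 differences over 20 sites, so p = 4/20 = 0.2000.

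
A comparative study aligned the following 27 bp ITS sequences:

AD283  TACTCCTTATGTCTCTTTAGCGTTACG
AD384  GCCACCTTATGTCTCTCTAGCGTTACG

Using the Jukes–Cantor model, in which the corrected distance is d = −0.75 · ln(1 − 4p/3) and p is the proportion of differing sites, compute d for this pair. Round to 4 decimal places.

0.1650

Differing sites — 1:T/G; 2:A/C; 4:T/A; 17:T/C.
p = 4/27 = 0.148148.
d = −0.75 · ln(1 − (4/3)·0.148148) = −0.75 · ln(0.802469) = −0.75 · (-0.220062) = 0.1650.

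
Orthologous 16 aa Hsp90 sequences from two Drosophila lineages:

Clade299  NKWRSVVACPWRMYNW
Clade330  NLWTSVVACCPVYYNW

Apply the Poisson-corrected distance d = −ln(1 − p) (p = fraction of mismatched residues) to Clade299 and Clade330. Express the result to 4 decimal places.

Mismatches occur at site 2 (K↔L), site 4 (R↔T), site 10 (P↔C), site 11 (W↔P), site 12 (R↔V), site 13 (M↔Y).
p = 6/16 = 0.375000.
d = −ln(1 − 0.375000) = −ln(0.625000) = 0.4700.

0.4700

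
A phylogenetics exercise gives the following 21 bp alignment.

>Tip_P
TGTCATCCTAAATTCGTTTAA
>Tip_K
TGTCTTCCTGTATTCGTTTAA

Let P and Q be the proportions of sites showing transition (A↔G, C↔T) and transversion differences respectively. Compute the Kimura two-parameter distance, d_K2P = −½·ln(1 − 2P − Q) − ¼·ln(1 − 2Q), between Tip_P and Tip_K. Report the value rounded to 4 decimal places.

0.1585

The sequences differ at positions 5 (A/T, transversion), 10 (A/G, transition), 11 (A/T, transversion).
Of the 3 differences, 1 transition and 2 transversions over 21 sites: P = 1/21 = 0.047619, Q = 2/21 = 0.095238.
d = −0.5·ln(0.809524) − 0.25·ln(0.809524) = −0.5·(-0.211309) − 0.25·(-0.211309) = 0.1585.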